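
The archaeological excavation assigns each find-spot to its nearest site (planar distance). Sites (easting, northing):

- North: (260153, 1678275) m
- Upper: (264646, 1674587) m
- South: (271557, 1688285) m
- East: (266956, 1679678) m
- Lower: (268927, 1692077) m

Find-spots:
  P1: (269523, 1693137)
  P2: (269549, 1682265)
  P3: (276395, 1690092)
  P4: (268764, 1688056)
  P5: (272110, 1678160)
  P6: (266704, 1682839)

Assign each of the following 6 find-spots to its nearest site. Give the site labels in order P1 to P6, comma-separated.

Lower, East, South, South, East, East

P1 → Lower (d²=1478816.00)
P2 → East (d²=13416218.00)
P3 → South (d²=26671493.00)
P4 → South (d²=7853290.00)
P5 → East (d²=28868040.00)
P6 → East (d²=10055425.00)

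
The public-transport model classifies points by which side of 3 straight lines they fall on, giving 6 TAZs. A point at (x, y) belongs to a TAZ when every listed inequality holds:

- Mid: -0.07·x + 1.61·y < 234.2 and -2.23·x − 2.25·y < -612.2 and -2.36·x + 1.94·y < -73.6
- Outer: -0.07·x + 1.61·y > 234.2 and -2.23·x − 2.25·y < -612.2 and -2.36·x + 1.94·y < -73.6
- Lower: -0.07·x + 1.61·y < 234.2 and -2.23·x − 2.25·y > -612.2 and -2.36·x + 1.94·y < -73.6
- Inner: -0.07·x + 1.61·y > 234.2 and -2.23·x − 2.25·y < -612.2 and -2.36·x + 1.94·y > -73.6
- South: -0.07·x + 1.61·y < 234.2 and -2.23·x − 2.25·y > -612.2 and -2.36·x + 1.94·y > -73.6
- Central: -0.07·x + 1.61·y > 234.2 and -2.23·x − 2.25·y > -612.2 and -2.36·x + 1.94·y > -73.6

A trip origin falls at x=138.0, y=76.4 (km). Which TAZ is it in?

Lower

-0.07·138.0 + 1.61·76.4 = 113.344, which is < 234.2
-2.23·138.0 − 2.25·76.4 = -479.640, which is > -612.2
-2.36·138.0 + 1.94·76.4 = -177.464, which is < -73.6
This sign pattern matches Lower.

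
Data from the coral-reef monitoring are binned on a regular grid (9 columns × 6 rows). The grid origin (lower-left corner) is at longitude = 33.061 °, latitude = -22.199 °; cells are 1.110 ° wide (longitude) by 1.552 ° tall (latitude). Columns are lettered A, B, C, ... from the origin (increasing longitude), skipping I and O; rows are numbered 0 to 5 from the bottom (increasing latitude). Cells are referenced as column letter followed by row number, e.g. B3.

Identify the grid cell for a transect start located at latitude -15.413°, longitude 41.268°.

Column index: ⌊(41.268 − 33.061) / 1.110⌋ = ⌊7.394⌋ = 7 → column H
Row offset from origin: ⌊(-15.413 − -22.199) / 1.552⌋ = ⌊4.372⌋ = 4 → row 4

H4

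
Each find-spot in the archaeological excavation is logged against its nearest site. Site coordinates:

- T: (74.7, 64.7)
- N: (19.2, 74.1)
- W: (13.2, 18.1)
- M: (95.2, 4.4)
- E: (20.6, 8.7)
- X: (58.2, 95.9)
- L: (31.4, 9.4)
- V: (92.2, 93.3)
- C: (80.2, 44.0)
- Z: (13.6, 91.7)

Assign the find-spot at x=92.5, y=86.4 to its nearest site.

Squared distances to each site:
T: 787.730; N: 5524.180; W: 10953.380; M: 6731.290; E: 11206.900; X: 1266.740; L: 9662.210; V: 47.700; C: 1949.050; Z: 6253.300.
Minimum at V.

V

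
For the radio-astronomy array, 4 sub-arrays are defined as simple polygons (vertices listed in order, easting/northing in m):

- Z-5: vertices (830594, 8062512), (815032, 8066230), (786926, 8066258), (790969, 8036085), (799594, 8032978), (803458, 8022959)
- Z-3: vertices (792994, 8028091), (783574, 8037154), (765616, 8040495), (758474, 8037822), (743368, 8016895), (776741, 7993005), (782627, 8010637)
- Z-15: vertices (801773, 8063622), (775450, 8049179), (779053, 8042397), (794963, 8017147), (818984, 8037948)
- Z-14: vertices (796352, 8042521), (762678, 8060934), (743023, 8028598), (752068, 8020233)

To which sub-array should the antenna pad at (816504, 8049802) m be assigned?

Cast a ray rightward from (816504, 8049802). For each polygon, the edges (by vertex number in listed order) whose endpoints lie on opposite sides of northing = 8049802, where each meets that height, and whether that is right or left of the point:
Z-5: 3–4 at easting≈789131.0 (left), 6–1 at easting≈821874.1 (right) → 1 crossing.
Z-3: no edge straddles that height → 0 crossings.
Z-15: 1–2 at easting≈776585.4 (left), 5–1 at easting≈811037.5 (left) → 0 crossings.
Z-14: 1–2 at easting≈783036.4 (left), 2–3 at easting≈755911.6 (left) → 0 crossings.
Only Z-5 has an odd count, so the point is inside Z-5.

Z-5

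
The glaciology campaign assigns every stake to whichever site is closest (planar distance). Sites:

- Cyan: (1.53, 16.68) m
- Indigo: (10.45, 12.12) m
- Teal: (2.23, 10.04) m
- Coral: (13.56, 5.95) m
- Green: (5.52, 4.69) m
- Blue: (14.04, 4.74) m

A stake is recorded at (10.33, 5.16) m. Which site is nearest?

Coral

Squared distances to each site:
Cyan: 210.150; Indigo: 48.456; Teal: 89.424; Coral: 11.057; Green: 23.357; Blue: 13.940.
Minimum at Coral.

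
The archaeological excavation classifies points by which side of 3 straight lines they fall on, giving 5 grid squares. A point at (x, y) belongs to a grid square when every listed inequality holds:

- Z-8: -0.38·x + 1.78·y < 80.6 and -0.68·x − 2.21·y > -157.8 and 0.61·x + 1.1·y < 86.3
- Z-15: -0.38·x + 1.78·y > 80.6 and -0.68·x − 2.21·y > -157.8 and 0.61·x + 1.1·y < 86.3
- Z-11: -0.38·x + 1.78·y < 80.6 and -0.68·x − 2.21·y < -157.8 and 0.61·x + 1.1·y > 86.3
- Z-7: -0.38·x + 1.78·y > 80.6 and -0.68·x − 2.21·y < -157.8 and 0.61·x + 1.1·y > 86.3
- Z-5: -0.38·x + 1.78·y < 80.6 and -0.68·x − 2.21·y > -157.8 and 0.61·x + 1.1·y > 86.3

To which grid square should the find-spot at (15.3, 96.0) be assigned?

-0.38·15.3 + 1.78·96.0 = 165.066, which is > 80.6
-0.68·15.3 − 2.21·96.0 = -222.564, which is < -157.8
0.61·15.3 + 1.1·96.0 = 114.933, which is > 86.3
This sign pattern matches Z-7.

Z-7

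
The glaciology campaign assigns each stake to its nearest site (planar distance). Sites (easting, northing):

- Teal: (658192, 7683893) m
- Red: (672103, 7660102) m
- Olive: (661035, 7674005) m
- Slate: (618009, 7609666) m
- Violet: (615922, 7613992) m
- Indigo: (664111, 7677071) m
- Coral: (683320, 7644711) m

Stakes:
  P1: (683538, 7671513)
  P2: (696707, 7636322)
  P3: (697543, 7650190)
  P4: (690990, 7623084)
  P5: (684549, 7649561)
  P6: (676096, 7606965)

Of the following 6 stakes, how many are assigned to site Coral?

P1 → Red
P2 → Coral
P3 → Coral
P4 → Coral
P5 → Coral
P6 → Coral
5 of the 6 go to Coral.

5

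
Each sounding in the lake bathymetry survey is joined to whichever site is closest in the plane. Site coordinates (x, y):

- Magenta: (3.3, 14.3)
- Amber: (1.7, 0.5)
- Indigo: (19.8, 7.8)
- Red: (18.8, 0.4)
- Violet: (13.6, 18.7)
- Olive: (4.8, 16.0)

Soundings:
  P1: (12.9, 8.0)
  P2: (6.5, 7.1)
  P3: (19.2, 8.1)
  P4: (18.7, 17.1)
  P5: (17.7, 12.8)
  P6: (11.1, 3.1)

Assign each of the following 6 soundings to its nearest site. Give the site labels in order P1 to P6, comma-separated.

P1 → Indigo (d²=47.65)
P2 → Magenta (d²=62.08)
P3 → Indigo (d²=0.45)
P4 → Violet (d²=28.57)
P5 → Indigo (d²=29.41)
P6 → Red (d²=66.58)

Indigo, Magenta, Indigo, Violet, Indigo, Red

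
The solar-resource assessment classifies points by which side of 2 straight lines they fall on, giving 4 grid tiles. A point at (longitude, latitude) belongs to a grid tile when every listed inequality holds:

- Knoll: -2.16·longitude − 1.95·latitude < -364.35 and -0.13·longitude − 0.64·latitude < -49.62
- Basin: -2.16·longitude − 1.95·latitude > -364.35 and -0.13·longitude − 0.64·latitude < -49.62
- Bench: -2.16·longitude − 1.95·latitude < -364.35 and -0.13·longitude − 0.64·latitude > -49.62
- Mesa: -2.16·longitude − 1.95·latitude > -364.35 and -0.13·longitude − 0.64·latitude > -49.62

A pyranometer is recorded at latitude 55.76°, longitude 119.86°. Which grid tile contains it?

Knoll

-2.16·119.86 − 1.95·55.76 = -367.630, which is < -364.35
-0.13·119.86 − 0.64·55.76 = -51.268, which is < -49.62
This sign pattern matches Knoll.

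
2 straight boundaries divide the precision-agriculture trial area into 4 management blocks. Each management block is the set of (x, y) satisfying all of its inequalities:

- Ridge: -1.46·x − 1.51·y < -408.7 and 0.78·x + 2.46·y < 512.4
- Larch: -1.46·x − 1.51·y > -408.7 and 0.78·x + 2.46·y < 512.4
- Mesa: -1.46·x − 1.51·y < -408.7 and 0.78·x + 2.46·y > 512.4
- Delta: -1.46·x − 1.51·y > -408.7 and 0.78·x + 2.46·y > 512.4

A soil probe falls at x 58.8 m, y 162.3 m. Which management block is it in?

-1.46·58.8 − 1.51·162.3 = -330.921, which is > -408.7
0.78·58.8 + 2.46·162.3 = 445.122, which is < 512.4
This sign pattern matches Larch.

Larch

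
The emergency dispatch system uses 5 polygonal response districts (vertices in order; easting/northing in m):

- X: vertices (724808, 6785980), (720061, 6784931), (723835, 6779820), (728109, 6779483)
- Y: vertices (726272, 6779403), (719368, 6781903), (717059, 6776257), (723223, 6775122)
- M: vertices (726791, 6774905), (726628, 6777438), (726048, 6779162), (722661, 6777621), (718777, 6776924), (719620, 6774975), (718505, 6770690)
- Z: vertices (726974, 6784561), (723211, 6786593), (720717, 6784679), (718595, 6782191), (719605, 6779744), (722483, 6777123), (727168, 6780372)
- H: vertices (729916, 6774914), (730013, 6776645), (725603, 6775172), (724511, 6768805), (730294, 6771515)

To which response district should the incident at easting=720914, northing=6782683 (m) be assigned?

Cast a ray rightward from (720914, 6782683). For each polygon, the edges (by vertex number in listed order) whose endpoints lie on opposite sides of northing = 6782683, where each meets that height, and whether that is right or left of the point:
X: 2–3 at easting≈721720.9 (right), 4–1 at easting≈726483.1 (right) → 2 crossings.
Y: no edge straddles that height → 0 crossings.
M: no edge straddles that height → 0 crossings.
Z: 3–4 at easting≈719014.6 (left), 7–1 at easting≈727061.0 (right) → 1 crossing.
H: no edge straddles that height → 0 crossings.
Only Z has an odd count, so the point is inside Z.

Z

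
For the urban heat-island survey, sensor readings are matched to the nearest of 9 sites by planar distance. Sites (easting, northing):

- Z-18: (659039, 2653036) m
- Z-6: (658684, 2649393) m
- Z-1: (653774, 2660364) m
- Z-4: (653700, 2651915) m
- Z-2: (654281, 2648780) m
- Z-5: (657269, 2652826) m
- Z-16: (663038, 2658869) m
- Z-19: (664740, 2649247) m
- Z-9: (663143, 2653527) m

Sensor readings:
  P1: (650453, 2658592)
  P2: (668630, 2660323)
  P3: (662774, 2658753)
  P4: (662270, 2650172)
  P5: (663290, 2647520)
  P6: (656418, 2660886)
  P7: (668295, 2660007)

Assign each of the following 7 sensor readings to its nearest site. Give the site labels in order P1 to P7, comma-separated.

Z-1, Z-16, Z-16, Z-19, Z-19, Z-1, Z-16

P1 → Z-1 (d²=14169025.00)
P2 → Z-16 (d²=33384580.00)
P3 → Z-16 (d²=83152.00)
P4 → Z-19 (d²=6956525.00)
P5 → Z-19 (d²=5085029.00)
P6 → Z-1 (d²=7263220.00)
P7 → Z-16 (d²=28931093.00)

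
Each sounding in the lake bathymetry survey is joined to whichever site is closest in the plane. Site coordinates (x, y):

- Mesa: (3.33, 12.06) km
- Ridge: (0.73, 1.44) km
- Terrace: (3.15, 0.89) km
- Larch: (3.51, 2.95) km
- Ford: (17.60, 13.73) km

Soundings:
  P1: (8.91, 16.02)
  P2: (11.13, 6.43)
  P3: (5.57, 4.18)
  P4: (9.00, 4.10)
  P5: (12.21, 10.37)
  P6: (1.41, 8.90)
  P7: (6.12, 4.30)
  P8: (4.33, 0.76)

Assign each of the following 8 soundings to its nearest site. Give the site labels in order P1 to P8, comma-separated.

P1 → Mesa (d²=46.82)
P2 → Larch (d²=70.17)
P3 → Larch (d²=5.76)
P4 → Larch (d²=31.46)
P5 → Ford (d²=40.34)
P6 → Mesa (d²=13.67)
P7 → Larch (d²=8.63)
P8 → Terrace (d²=1.41)

Mesa, Larch, Larch, Larch, Ford, Mesa, Larch, Terrace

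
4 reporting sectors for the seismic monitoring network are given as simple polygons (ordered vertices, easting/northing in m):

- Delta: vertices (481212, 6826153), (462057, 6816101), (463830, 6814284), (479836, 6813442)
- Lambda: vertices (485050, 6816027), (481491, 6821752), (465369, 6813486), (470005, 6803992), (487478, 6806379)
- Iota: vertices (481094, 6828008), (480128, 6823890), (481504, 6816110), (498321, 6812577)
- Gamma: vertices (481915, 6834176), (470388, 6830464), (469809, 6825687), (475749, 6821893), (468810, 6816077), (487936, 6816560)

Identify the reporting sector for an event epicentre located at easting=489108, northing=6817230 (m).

Cast a ray rightward from (489108, 6817230). For each polygon, the edges (by vertex number in listed order) whose endpoints lie on opposite sides of northing = 6817230, where each meets that height, and whether that is right or left of the point:
Delta: 1–2 at easting≈464208.4 (left), 4–1 at easting≈480246.1 (left) → 0 crossings.
Lambda: 1–2 at easting≈484302.1 (left), 2–3 at easting≈472671.3 (left) → 0 crossings.
Iota: 2–3 at easting≈481305.9 (left), 4–1 at easting≈493126.4 (right) → 1 crossing.
Gamma: 4–5 at easting≈470185.6 (left), 6–1 at easting≈487707.0 (left) → 0 crossings.
Only Iota has an odd count, so the point is inside Iota.

Iota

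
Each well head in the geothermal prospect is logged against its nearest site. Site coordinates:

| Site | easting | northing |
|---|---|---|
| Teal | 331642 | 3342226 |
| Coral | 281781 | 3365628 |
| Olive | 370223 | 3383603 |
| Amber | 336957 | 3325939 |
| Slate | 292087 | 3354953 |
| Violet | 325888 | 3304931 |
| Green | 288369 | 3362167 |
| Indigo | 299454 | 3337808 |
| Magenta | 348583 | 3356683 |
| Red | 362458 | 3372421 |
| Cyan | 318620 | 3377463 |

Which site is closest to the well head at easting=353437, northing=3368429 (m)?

Red

Squared distances to each site:
Teal: 1161619234.000; Coral: 5142427937.000; Olive: 512020072.000; Amber: 2076990500.000; Slate: 3945425076.000; Violet: 4790943405.000; Green: 4273057268.000; Indigo: 3851809930.000; Magenta: 161529832.000; Red: 97314505.000; Cyan: 1293836645.000.
Minimum at Red.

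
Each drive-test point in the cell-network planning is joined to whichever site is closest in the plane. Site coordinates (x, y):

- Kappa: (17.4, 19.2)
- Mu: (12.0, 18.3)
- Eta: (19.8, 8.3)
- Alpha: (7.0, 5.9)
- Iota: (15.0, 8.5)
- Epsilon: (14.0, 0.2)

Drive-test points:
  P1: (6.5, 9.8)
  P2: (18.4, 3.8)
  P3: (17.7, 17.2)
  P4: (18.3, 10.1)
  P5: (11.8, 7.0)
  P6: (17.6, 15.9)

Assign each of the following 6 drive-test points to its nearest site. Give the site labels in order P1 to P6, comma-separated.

P1 → Alpha (d²=15.46)
P2 → Eta (d²=22.21)
P3 → Kappa (d²=4.09)
P4 → Eta (d²=5.49)
P5 → Iota (d²=12.49)
P6 → Kappa (d²=10.93)

Alpha, Eta, Kappa, Eta, Iota, Kappa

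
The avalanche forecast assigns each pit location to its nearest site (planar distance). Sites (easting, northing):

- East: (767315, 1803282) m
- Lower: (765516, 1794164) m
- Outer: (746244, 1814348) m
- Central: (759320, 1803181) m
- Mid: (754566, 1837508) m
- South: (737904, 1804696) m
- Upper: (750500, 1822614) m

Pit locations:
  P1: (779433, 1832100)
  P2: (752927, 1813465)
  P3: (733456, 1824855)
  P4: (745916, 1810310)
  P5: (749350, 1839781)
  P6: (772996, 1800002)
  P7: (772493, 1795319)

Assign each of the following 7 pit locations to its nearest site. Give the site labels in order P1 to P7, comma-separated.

Mid, Outer, Outer, Outer, Mid, East, Lower

P1 → Mid (d²=647614153.00)
P2 → Outer (d²=45442178.00)
P3 → Outer (d²=273929993.00)
P4 → Outer (d²=16413028.00)
P5 → Mid (d²=32373185.00)
P6 → East (d²=43032161.00)
P7 → Lower (d²=50012554.00)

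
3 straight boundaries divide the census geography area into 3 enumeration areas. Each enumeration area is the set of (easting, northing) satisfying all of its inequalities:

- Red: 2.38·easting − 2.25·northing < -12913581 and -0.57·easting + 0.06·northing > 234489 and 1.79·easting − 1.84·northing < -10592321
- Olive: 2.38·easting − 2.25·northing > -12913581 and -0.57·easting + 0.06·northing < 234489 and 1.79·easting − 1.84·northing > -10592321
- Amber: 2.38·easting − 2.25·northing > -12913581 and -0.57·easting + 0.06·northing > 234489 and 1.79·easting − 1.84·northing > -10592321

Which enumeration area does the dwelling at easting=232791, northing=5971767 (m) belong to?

2.38·232791 − 2.25·5971767 = -12882433.170, which is > -12913581
-0.57·232791 + 0.06·5971767 = 225615.150, which is < 234489
1.79·232791 − 1.84·5971767 = -10571355.390, which is > -10592321
This sign pattern matches Olive.

Olive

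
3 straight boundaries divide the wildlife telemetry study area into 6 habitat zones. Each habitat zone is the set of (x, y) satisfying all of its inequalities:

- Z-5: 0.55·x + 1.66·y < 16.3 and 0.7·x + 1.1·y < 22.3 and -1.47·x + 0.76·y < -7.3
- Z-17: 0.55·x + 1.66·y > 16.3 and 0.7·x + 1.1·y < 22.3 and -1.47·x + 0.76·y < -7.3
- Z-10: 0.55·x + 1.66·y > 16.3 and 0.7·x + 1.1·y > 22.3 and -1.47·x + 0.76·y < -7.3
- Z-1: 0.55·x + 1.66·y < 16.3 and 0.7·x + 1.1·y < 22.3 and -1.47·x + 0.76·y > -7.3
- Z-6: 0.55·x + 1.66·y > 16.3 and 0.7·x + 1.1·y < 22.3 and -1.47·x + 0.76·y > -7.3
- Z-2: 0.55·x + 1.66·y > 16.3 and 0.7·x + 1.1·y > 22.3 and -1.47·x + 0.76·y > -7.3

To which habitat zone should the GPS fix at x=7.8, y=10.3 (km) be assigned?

0.55·7.8 + 1.66·10.3 = 21.388, which is > 16.3
0.7·7.8 + 1.1·10.3 = 16.790, which is < 22.3
-1.47·7.8 + 0.76·10.3 = -3.638, which is > -7.3
This sign pattern matches Z-6.

Z-6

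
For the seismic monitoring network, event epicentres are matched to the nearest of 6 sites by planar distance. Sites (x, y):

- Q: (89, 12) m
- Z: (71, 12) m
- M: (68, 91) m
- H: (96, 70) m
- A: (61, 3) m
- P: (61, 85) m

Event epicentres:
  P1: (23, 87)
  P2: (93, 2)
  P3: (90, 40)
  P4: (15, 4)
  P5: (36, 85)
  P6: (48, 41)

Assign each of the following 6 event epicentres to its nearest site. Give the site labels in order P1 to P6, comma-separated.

P1 → P (d²=1448.00)
P2 → Q (d²=116.00)
P3 → Q (d²=785.00)
P4 → A (d²=2117.00)
P5 → P (d²=625.00)
P6 → Z (d²=1370.00)

P, Q, Q, A, P, Z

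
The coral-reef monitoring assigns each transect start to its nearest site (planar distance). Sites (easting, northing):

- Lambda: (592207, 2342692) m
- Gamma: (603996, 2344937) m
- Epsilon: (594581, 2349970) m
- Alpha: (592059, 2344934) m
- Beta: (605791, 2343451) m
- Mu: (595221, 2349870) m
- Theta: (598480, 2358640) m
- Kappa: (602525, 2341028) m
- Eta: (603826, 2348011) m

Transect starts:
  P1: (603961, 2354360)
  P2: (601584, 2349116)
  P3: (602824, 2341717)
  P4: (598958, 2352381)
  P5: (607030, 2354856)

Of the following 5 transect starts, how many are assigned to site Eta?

3

P1 → Eta
P2 → Eta
P3 → Kappa
P4 → Mu
P5 → Eta
3 of the 5 go to Eta.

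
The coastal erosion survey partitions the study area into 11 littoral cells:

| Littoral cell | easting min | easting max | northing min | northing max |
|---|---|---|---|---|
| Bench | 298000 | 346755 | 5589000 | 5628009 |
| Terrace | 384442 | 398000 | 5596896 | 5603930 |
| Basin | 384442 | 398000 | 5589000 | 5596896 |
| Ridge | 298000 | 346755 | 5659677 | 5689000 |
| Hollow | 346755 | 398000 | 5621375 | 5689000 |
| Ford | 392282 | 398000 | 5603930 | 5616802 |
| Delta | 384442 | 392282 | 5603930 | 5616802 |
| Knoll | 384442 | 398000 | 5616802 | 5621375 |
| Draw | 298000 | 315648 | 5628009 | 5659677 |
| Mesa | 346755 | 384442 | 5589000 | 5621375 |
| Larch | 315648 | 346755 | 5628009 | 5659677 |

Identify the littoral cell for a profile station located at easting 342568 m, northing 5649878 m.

Larch

The point has easting = 342568 and northing = 5649878.
Only Larch satisfies 315648 ≤ easting ≤ 346755 and 5628009 ≤ northing ≤ 5659677.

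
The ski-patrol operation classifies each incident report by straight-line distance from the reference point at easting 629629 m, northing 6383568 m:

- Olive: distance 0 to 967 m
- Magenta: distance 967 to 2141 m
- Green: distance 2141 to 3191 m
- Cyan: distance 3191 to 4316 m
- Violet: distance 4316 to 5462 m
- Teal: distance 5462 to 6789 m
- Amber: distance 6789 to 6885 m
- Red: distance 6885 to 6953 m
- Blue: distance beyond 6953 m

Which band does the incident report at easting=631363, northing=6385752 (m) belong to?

Distance = √((631363−629629)² + (6385752−6383568)²) = √(3006756.000 + 4769856.000) = 2788.658 m.
2141 ≤ 2788.658 < 3191 → Green.

Green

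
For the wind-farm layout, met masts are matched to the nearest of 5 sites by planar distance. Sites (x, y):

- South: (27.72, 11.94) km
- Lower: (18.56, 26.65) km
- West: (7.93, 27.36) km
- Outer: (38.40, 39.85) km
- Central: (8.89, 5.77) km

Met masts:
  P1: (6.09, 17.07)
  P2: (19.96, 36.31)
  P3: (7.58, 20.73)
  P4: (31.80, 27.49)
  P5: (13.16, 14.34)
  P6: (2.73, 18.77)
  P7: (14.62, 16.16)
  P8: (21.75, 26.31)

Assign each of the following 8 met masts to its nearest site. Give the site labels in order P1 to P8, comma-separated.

West, Lower, West, Lower, Central, West, Lower, Lower

P1 → West (d²=109.27)
P2 → Lower (d²=95.28)
P3 → West (d²=44.08)
P4 → Lower (d²=176.00)
P5 → Central (d²=91.68)
P6 → West (d²=100.83)
P7 → Lower (d²=125.56)
P8 → Lower (d²=10.29)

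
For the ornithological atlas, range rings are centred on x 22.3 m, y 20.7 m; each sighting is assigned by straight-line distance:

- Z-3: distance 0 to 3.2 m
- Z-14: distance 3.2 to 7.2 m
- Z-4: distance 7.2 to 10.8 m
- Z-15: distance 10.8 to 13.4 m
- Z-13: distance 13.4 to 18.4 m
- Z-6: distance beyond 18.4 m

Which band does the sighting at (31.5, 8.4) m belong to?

Distance = √((31.5−22.3)² + (8.4−20.7)²) = √(84.640 + 151.290) = 15.360 m.
13.4 ≤ 15.360 < 18.4 → Z-13.

Z-13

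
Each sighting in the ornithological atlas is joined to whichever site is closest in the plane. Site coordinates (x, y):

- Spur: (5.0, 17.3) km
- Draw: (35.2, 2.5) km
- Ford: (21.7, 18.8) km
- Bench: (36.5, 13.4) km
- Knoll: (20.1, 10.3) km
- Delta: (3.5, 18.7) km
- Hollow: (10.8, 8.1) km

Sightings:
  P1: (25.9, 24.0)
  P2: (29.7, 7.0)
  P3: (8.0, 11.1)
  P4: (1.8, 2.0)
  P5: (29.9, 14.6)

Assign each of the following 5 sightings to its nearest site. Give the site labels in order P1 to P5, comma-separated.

Ford, Draw, Hollow, Hollow, Bench

P1 → Ford (d²=44.68)
P2 → Draw (d²=50.50)
P3 → Hollow (d²=16.84)
P4 → Hollow (d²=118.21)
P5 → Bench (d²=45.00)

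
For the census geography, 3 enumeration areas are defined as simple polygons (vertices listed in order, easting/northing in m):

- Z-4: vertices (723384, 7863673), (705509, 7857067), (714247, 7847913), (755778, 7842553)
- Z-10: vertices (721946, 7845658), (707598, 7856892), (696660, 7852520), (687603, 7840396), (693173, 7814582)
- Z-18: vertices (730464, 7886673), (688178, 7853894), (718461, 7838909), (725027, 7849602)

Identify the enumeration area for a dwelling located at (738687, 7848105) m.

Z-4

Cast a ray rightward from (738687, 7848105). For each polygon, the edges (by vertex number in listed order) whose endpoints lie on opposite sides of northing = 7848105, where each meets that height, and whether that is right or left of the point:
Z-4: 2–3 at easting≈714063.7 (left), 4–1 at easting≈747262.3 (right) → 1 crossing.
Z-10: 1–2 at easting≈718820.7 (left), 3–4 at easting≈693361.9 (left) → 0 crossings.
Z-18: 2–3 at easting≈699876.9 (left), 3–4 at easting≈724107.8 (left) → 0 crossings.
Only Z-4 has an odd count, so the point is inside Z-4.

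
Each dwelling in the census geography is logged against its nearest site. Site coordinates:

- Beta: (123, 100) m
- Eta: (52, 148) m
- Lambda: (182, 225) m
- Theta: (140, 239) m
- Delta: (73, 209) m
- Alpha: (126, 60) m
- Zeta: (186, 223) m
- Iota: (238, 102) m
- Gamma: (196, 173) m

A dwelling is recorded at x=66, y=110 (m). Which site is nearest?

Eta

Squared distances to each site:
Beta: 3349.000; Eta: 1640.000; Lambda: 26681.000; Theta: 22117.000; Delta: 9850.000; Alpha: 6100.000; Zeta: 27169.000; Iota: 29648.000; Gamma: 20869.000.
Minimum at Eta.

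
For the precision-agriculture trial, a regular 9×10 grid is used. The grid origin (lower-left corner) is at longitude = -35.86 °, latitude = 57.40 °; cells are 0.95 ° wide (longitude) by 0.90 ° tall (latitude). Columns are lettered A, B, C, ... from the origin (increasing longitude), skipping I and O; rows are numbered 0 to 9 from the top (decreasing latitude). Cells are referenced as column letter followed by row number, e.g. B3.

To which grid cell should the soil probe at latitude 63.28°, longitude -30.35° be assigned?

Column index: ⌊(-30.35 − -35.86) / 0.95⌋ = ⌊5.800⌋ = 5 → column F
Row offset from origin: ⌊(63.28 − 57.40) / 0.90⌋ = ⌊6.533⌋ = 6 → row 3 (counted from top)

F3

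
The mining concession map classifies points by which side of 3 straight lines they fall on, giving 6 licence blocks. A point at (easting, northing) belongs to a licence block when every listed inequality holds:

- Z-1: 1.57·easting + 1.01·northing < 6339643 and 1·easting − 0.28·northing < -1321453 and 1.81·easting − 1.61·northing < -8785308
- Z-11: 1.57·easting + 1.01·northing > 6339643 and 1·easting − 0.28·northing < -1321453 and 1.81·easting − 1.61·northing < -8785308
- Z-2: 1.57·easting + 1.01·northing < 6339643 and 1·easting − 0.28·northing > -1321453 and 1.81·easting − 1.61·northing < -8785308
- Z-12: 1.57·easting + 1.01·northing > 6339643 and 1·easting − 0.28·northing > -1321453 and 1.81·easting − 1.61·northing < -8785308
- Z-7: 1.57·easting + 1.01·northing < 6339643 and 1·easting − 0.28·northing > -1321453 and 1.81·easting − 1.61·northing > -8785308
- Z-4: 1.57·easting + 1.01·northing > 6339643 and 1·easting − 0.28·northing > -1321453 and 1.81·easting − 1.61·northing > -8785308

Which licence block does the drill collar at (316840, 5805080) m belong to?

1.57·316840 + 1.01·5805080 = 6360569.600, which is > 6339643
1·316840 − 0.28·5805080 = -1308582.400, which is > -1321453
1.81·316840 − 1.61·5805080 = -8772698.400, which is > -8785308
This sign pattern matches Z-4.

Z-4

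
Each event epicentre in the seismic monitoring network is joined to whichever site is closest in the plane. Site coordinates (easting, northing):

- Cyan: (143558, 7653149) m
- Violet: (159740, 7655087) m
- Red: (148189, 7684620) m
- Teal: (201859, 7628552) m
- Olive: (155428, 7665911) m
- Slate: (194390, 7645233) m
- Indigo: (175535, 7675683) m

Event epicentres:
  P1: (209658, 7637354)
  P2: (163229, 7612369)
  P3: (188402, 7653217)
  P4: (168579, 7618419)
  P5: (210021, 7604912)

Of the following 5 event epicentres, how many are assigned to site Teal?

4

P1 → Teal
P2 → Teal
P3 → Slate
P4 → Teal
P5 → Teal
4 of the 5 go to Teal.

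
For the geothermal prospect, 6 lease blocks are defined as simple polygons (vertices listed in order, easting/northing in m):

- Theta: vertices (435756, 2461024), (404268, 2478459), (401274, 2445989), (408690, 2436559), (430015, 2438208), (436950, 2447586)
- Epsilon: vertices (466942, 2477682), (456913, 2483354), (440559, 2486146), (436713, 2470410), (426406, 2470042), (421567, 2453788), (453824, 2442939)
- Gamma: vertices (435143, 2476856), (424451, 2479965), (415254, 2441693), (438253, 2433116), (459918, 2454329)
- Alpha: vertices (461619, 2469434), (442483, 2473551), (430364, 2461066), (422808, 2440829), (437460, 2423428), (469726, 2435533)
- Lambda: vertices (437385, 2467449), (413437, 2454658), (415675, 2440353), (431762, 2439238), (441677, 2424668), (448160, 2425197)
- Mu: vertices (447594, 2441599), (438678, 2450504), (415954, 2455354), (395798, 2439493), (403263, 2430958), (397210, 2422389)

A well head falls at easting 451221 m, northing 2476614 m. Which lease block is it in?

Cast a ray rightward from (451221, 2476614). For each polygon, the edges (by vertex number in listed order) whose endpoints lie on opposite sides of northing = 2476614, where each meets that height, and whether that is right or left of the point:
Theta: 1–2 at easting≈407600.1 (left), 2–3 at easting≈404097.9 (left) → 0 crossings.
Epsilon: 3–4 at easting≈438229.3 (left), 7–1 at easting≈466538.8 (right) → 1 crossing.
Gamma: 2–3 at easting≈423645.7 (left), 5–1 at easting≈435409.1 (left) → 0 crossings.
Alpha: no edge straddles that height → 0 crossings.
Lambda: no edge straddles that height → 0 crossings.
Mu: no edge straddles that height → 0 crossings.
Only Epsilon has an odd count, so the point is inside Epsilon.

Epsilon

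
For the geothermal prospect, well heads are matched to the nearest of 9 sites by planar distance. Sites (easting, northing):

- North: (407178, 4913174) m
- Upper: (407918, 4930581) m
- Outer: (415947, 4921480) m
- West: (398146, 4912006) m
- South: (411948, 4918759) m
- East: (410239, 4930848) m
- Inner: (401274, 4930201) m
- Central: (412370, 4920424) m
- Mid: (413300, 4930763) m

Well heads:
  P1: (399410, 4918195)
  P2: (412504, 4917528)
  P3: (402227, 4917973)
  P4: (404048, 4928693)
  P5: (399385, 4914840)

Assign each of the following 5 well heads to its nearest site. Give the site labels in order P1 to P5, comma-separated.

P1 → West (d²=39901417.00)
P2 → South (d²=1824497.00)
P3 → North (d²=47542802.00)
P4 → Inner (d²=9969140.00)
P5 → West (d²=9566677.00)

West, South, North, Inner, West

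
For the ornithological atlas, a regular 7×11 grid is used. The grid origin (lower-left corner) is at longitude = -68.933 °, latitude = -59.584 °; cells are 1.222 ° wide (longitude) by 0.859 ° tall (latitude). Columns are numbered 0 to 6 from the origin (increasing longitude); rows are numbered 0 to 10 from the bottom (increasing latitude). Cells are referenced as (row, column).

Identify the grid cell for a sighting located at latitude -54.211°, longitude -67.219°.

(6, 1)

Column index: ⌊(-67.219 − -68.933) / 1.222⌋ = ⌊1.403⌋ = 1
Row offset from origin: ⌊(-54.211 − -59.584) / 0.859⌋ = ⌊6.255⌋ = 6 → row 6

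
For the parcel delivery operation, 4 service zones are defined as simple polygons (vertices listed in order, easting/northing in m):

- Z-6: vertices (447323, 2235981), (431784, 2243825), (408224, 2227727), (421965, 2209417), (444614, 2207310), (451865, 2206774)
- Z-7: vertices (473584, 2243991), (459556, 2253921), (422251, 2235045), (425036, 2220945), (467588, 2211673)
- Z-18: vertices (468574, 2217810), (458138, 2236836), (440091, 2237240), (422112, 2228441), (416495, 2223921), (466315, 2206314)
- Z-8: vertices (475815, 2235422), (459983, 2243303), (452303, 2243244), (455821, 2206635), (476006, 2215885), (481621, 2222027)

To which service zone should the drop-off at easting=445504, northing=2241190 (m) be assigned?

Z-7

Cast a ray rightward from (445504, 2241190). For each polygon, the edges (by vertex number in listed order) whose endpoints lie on opposite sides of northing = 2241190, where each meets that height, and whether that is right or left of the point:
Z-6: 1–2 at easting≈437003.9 (left), 2–3 at easting≈427927.6 (left) → 0 crossings.
Z-7: 2–3 at easting≈434395.5 (left), 5–1 at easting≈473064.3 (right) → 1 crossing.
Z-18: no edge straddles that height → 0 crossings.
Z-8: 1–2 at easting≈464227.8 (right), 3–4 at easting≈452500.4 (right) → 2 crossings.
Only Z-7 has an odd count, so the point is inside Z-7.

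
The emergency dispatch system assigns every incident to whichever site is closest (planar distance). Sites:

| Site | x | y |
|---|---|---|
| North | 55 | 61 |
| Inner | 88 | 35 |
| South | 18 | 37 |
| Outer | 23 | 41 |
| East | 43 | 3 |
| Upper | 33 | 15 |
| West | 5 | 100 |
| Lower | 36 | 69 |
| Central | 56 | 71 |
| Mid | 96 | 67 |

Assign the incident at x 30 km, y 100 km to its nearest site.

West

Squared distances to each site:
North: 2146.000; Inner: 7589.000; South: 4113.000; Outer: 3530.000; East: 9578.000; Upper: 7234.000; West: 625.000; Lower: 997.000; Central: 1517.000; Mid: 5445.000.
Minimum at West.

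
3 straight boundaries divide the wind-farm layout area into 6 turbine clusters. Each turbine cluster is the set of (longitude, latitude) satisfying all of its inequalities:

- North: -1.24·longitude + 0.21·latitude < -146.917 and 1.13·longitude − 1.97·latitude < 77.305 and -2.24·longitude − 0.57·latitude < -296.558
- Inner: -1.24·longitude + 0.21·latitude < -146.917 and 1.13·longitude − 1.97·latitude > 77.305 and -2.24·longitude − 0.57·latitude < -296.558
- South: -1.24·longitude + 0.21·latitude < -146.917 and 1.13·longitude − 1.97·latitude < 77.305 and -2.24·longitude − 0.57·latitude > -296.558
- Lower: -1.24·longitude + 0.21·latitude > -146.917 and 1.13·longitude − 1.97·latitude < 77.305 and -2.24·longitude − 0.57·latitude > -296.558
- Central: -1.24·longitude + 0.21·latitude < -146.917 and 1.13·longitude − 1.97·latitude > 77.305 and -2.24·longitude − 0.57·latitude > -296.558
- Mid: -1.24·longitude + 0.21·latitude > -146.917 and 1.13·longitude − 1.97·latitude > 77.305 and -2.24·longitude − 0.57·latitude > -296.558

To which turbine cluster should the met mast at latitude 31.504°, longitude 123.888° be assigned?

Central

-1.24·123.888 + 0.21·31.504 = -147.005, which is < -146.917
1.13·123.888 − 1.97·31.504 = 77.931, which is > 77.305
-2.24·123.888 − 0.57·31.504 = -295.466, which is > -296.558
This sign pattern matches Central.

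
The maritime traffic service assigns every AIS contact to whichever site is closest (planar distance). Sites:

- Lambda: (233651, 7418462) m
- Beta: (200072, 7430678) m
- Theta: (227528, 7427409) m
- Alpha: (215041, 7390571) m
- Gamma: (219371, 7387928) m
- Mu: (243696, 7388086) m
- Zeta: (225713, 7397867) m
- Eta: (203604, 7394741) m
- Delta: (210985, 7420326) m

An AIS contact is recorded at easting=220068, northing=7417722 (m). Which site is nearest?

Squared distances to each site:
Lambda: 185045489.000; Beta: 567697952.000; Theta: 149489569.000; Alpha: 762447530.000; Gamma: 888168245.000; Mu: 1436574880.000; Zeta: 426087050.000; Eta: 799189657.000; Delta: 89281705.000.
Minimum at Delta.

Delta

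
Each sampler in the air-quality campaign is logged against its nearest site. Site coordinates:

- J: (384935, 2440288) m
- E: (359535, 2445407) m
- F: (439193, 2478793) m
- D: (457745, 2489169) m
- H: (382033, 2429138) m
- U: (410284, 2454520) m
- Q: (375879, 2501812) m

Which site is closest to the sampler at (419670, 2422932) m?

U

Squared distances to each site:
J: 1507750961.000; E: 4121343850.000; F: 3501598850.000; D: 5837045794.000; H: 1455058205.000; U: 1085898740.000; Q: 8139706081.000.
Minimum at U.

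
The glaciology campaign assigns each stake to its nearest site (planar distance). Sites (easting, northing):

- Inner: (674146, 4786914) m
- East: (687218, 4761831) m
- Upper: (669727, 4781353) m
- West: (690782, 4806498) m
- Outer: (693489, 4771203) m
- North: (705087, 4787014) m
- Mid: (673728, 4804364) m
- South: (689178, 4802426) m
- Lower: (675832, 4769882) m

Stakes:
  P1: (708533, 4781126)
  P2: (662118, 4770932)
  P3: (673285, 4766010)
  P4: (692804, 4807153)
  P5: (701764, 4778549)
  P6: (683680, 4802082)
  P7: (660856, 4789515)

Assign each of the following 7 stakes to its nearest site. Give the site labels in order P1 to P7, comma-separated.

North, Upper, Lower, West, North, South, Upper

P1 → North (d²=46543460.00)
P2 → Upper (d²=166494122.00)
P3 → Lower (d²=21479593.00)
P4 → West (d²=4517509.00)
P5 → North (d²=82698554.00)
P6 → South (d²=30346340.00)
P7 → Upper (d²=145312885.00)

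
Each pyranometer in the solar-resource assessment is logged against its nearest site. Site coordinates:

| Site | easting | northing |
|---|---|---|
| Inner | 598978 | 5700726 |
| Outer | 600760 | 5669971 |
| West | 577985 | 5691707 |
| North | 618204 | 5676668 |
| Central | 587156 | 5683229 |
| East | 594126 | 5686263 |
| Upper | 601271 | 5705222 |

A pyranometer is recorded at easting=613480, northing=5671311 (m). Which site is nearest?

North

Squared distances to each site:
Inner: 1075550229.000; Outer: 163594000.000; West: 1675891841.000; North: 51013625.000; Central: 834991700.000; East: 598139620.000; Upper: 1299015602.000.
Minimum at North.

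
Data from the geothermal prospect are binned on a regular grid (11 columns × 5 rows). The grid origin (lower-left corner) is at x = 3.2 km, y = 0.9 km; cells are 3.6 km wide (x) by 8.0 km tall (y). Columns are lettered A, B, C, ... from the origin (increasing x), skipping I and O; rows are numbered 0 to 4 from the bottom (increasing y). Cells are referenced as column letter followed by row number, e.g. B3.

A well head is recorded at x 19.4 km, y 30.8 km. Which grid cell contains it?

Column index: ⌊(19.4 − 3.2) / 3.6⌋ = ⌊4.500⌋ = 4 → column E
Row offset from origin: ⌊(30.8 − 0.9) / 8.0⌋ = ⌊3.738⌋ = 3 → row 3

E3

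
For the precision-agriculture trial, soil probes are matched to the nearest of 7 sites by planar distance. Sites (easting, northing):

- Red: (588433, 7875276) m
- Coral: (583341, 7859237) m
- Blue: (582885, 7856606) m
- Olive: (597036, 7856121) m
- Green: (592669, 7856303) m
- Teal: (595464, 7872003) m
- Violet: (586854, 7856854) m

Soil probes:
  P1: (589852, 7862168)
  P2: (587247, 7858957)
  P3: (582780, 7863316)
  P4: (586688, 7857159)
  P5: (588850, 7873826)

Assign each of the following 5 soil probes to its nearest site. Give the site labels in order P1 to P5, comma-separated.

P1 → Violet (d²=37226600.00)
P2 → Violet (d²=4577058.00)
P3 → Coral (d²=16952962.00)
P4 → Violet (d²=120581.00)
P5 → Red (d²=2276389.00)

Violet, Violet, Coral, Violet, Red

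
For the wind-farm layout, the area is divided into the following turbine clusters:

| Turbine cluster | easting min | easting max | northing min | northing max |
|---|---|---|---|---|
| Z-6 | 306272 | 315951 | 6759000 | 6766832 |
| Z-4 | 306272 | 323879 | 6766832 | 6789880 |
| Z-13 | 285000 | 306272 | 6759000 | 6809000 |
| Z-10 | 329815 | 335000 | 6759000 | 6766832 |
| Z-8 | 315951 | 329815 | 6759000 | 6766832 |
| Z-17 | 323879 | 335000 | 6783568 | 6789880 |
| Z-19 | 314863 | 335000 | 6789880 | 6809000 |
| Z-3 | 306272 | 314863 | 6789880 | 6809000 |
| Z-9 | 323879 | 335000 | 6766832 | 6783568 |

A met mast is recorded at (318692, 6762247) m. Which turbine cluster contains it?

Z-8

The point has easting = 318692 and northing = 6762247.
Only Z-8 satisfies 315951 ≤ easting ≤ 329815 and 6759000 ≤ northing ≤ 6766832.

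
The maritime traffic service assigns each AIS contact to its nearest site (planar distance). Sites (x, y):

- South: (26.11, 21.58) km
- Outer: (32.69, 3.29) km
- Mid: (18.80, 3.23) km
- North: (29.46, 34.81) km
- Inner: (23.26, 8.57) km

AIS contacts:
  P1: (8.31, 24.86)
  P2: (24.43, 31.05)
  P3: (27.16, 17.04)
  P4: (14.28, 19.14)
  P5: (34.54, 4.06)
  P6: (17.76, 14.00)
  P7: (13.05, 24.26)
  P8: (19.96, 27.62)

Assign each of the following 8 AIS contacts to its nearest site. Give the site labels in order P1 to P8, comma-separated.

South, North, South, South, Outer, Inner, South, South

P1 → South (d²=327.60)
P2 → North (d²=39.44)
P3 → South (d²=21.71)
P4 → South (d²=145.90)
P5 → Outer (d²=4.02)
P6 → Inner (d²=59.73)
P7 → South (d²=177.75)
P8 → South (d²=74.30)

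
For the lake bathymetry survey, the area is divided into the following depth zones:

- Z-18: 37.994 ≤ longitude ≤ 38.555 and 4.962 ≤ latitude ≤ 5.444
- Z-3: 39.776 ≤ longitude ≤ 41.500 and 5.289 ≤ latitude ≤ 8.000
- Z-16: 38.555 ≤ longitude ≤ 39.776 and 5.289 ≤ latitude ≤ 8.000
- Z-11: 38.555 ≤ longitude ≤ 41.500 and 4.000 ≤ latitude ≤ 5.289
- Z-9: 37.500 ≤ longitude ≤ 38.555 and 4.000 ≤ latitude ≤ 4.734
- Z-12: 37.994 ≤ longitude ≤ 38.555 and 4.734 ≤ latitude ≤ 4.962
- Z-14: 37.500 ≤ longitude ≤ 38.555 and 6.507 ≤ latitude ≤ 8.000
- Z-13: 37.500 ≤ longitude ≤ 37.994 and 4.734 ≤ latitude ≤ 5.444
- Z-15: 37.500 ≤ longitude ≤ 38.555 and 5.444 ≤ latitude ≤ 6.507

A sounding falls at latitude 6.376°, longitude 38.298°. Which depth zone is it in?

The point has longitude = 38.298 and latitude = 6.376.
Only Z-15 satisfies 37.500 ≤ longitude ≤ 38.555 and 5.444 ≤ latitude ≤ 6.507.

Z-15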